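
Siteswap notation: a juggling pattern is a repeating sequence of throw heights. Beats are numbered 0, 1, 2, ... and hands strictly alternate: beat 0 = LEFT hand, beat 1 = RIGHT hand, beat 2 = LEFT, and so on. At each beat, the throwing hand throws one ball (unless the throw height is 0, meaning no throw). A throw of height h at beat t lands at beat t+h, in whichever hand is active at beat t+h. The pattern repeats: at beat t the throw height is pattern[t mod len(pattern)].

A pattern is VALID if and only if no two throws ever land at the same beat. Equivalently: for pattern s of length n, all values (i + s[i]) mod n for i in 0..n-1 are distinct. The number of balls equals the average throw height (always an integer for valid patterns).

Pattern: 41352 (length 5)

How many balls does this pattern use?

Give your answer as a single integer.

Pattern = [4, 1, 3, 5, 2], length n = 5
  position 0: throw height = 4, running sum = 4
  position 1: throw height = 1, running sum = 5
  position 2: throw height = 3, running sum = 8
  position 3: throw height = 5, running sum = 13
  position 4: throw height = 2, running sum = 15
Total sum = 15; balls = sum / n = 15 / 5 = 3

Answer: 3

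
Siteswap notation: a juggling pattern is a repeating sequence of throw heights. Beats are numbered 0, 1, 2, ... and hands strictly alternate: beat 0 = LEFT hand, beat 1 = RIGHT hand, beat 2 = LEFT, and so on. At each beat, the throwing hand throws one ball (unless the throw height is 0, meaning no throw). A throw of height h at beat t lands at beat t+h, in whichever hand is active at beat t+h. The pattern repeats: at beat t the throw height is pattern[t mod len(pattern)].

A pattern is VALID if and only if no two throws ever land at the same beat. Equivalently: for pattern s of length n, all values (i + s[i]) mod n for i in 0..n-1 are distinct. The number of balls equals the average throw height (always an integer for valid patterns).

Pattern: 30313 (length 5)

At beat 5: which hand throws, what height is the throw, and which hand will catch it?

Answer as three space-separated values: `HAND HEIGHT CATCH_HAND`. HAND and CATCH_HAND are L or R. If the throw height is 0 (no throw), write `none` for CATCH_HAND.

Answer: R 3 L

Derivation:
Beat 5: 5 mod 2 = 1, so hand = R
Throw height = pattern[5 mod 5] = pattern[0] = 3
Lands at beat 5+3=8, 8 mod 2 = 0, so catch hand = L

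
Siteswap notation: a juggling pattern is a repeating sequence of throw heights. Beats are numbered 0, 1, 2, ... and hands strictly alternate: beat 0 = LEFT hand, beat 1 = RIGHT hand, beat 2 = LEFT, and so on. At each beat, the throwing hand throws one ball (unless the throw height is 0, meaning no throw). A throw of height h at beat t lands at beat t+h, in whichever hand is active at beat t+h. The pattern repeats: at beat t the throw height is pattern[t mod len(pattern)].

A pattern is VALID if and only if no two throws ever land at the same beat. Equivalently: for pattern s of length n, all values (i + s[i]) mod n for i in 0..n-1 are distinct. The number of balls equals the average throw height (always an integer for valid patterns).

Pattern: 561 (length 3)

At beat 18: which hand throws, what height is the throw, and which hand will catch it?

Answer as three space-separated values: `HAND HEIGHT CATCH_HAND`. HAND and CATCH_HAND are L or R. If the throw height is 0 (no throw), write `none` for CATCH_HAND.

Answer: L 5 R

Derivation:
Beat 18: 18 mod 2 = 0, so hand = L
Throw height = pattern[18 mod 3] = pattern[0] = 5
Lands at beat 18+5=23, 23 mod 2 = 1, so catch hand = R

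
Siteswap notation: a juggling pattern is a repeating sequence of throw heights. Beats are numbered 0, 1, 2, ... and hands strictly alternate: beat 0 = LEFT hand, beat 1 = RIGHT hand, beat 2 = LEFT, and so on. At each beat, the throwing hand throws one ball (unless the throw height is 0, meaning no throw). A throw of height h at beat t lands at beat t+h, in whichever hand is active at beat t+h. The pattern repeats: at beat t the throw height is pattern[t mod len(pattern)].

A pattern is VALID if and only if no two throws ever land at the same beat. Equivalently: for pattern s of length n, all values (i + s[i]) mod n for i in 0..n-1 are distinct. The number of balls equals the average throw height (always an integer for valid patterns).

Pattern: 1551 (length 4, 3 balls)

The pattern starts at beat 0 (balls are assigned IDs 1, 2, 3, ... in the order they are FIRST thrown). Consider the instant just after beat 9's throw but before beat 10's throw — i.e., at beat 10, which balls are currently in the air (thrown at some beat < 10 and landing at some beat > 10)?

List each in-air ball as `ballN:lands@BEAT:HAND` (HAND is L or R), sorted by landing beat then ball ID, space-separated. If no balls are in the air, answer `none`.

Beat 0 (L): throw ball1 h=1 -> lands@1:R; in-air after throw: [b1@1:R]
Beat 1 (R): throw ball1 h=5 -> lands@6:L; in-air after throw: [b1@6:L]
Beat 2 (L): throw ball2 h=5 -> lands@7:R; in-air after throw: [b1@6:L b2@7:R]
Beat 3 (R): throw ball3 h=1 -> lands@4:L; in-air after throw: [b3@4:L b1@6:L b2@7:R]
Beat 4 (L): throw ball3 h=1 -> lands@5:R; in-air after throw: [b3@5:R b1@6:L b2@7:R]
Beat 5 (R): throw ball3 h=5 -> lands@10:L; in-air after throw: [b1@6:L b2@7:R b3@10:L]
Beat 6 (L): throw ball1 h=5 -> lands@11:R; in-air after throw: [b2@7:R b3@10:L b1@11:R]
Beat 7 (R): throw ball2 h=1 -> lands@8:L; in-air after throw: [b2@8:L b3@10:L b1@11:R]
Beat 8 (L): throw ball2 h=1 -> lands@9:R; in-air after throw: [b2@9:R b3@10:L b1@11:R]
Beat 9 (R): throw ball2 h=5 -> lands@14:L; in-air after throw: [b3@10:L b1@11:R b2@14:L]
Beat 10 (L): throw ball3 h=5 -> lands@15:R; in-air after throw: [b1@11:R b2@14:L b3@15:R]

Answer: ball1:lands@11:R ball2:lands@14:L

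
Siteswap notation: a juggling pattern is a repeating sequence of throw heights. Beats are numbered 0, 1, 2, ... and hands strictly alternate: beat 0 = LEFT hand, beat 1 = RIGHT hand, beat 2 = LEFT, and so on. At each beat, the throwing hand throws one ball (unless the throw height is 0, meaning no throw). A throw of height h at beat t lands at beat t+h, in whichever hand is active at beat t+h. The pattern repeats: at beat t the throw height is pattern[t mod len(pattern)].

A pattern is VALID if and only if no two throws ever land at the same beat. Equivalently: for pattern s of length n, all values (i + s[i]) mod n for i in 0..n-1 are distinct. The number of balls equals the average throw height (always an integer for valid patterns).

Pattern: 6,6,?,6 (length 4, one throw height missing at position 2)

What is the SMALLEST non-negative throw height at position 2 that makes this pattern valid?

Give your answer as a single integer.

i=0: (0 + 6) mod 4 = 2
i=1: (1 + 6) mod 4 = 3
i=2: s[i]=? (unknown)
i=3: (3 + 6) mod 4 = 1
Known residues: [1, 2, 3]; need a permutation of 0..3, so missing residue r = 0
Need (2 + s) mod 4 = 0; smallest s = (0 - 2) mod 4 = 2

Answer: 2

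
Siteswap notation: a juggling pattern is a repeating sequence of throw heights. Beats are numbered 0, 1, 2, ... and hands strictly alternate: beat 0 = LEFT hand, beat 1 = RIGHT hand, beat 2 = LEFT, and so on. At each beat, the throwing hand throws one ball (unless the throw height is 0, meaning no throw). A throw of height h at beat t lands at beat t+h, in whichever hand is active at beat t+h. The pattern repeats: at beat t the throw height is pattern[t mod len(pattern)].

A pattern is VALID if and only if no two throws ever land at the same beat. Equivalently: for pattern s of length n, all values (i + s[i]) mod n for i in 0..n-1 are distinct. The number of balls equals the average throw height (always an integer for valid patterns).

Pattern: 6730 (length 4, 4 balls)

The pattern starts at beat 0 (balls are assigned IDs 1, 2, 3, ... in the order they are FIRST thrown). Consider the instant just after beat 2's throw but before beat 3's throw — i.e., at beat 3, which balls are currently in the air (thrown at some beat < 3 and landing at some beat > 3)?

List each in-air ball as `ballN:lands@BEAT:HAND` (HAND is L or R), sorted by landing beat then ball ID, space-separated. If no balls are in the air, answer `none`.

Beat 0 (L): throw ball1 h=6 -> lands@6:L; in-air after throw: [b1@6:L]
Beat 1 (R): throw ball2 h=7 -> lands@8:L; in-air after throw: [b1@6:L b2@8:L]
Beat 2 (L): throw ball3 h=3 -> lands@5:R; in-air after throw: [b3@5:R b1@6:L b2@8:L]

Answer: ball3:lands@5:R ball1:lands@6:L ball2:lands@8:L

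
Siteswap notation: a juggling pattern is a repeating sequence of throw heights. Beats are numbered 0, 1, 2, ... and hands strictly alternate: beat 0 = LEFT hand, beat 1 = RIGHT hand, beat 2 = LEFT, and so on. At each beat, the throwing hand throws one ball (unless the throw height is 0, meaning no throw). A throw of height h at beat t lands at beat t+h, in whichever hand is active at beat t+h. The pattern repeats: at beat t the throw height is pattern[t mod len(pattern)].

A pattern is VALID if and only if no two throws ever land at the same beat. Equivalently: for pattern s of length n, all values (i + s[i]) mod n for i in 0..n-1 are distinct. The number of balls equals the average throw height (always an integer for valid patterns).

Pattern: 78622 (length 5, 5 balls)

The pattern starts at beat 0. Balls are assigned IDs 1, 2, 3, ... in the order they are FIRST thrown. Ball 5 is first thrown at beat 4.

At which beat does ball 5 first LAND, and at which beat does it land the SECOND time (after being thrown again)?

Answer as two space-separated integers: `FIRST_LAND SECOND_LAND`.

Beat 0 (L): throw ball1 h=7 -> lands@7:R; in-air after throw: [b1@7:R]
Beat 1 (R): throw ball2 h=8 -> lands@9:R; in-air after throw: [b1@7:R b2@9:R]
Beat 2 (L): throw ball3 h=6 -> lands@8:L; in-air after throw: [b1@7:R b3@8:L b2@9:R]
Beat 3 (R): throw ball4 h=2 -> lands@5:R; in-air after throw: [b4@5:R b1@7:R b3@8:L b2@9:R]
Beat 4 (L): throw ball5 h=2 -> lands@6:L; in-air after throw: [b4@5:R b5@6:L b1@7:R b3@8:L b2@9:R]
Beat 5 (R): throw ball4 h=7 -> lands@12:L; in-air after throw: [b5@6:L b1@7:R b3@8:L b2@9:R b4@12:L]
Beat 6 (L): throw ball5 h=8 -> lands@14:L; in-air after throw: [b1@7:R b3@8:L b2@9:R b4@12:L b5@14:L]
Beat 7 (R): throw ball1 h=6 -> lands@13:R; in-air after throw: [b3@8:L b2@9:R b4@12:L b1@13:R b5@14:L]
Beat 8 (L): throw ball3 h=2 -> lands@10:L; in-air after throw: [b2@9:R b3@10:L b4@12:L b1@13:R b5@14:L]
Beat 9 (R): throw ball2 h=2 -> lands@11:R; in-air after throw: [b3@10:L b2@11:R b4@12:L b1@13:R b5@14:L]
Beat 10 (L): throw ball3 h=7 -> lands@17:R; in-air after throw: [b2@11:R b4@12:L b1@13:R b5@14:L b3@17:R]
Beat 11 (R): throw ball2 h=8 -> lands@19:R; in-air after throw: [b4@12:L b1@13:R b5@14:L b3@17:R b2@19:R]
Beat 12 (L): throw ball4 h=6 -> lands@18:L; in-air after throw: [b1@13:R b5@14:L b3@17:R b4@18:L b2@19:R]
Beat 13 (R): throw ball1 h=2 -> lands@15:R; in-air after throw: [b5@14:L b1@15:R b3@17:R b4@18:L b2@19:R]
Beat 14 (L): throw ball5 h=2 -> lands@16:L; in-air after throw: [b1@15:R b5@16:L b3@17:R b4@18:L b2@19:R]
Ball 5: thrown@4 h=2 -> first land @6; rethrown@6 h=8 -> second land @14

Answer: 6 14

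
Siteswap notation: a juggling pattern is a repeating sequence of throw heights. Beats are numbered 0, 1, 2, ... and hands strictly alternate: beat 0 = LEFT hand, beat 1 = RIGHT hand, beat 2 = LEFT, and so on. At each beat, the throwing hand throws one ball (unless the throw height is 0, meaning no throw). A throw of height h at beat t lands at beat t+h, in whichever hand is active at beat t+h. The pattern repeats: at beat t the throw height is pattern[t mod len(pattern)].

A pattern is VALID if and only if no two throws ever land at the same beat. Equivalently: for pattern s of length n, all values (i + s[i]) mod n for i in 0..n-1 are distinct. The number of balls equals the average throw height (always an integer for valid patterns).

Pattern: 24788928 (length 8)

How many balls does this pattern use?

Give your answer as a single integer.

Answer: 6

Derivation:
Pattern = [2, 4, 7, 8, 8, 9, 2, 8], length n = 8
  position 0: throw height = 2, running sum = 2
  position 1: throw height = 4, running sum = 6
  position 2: throw height = 7, running sum = 13
  position 3: throw height = 8, running sum = 21
  position 4: throw height = 8, running sum = 29
  position 5: throw height = 9, running sum = 38
  position 6: throw height = 2, running sum = 40
  position 7: throw height = 8, running sum = 48
Total sum = 48; balls = sum / n = 48 / 8 = 6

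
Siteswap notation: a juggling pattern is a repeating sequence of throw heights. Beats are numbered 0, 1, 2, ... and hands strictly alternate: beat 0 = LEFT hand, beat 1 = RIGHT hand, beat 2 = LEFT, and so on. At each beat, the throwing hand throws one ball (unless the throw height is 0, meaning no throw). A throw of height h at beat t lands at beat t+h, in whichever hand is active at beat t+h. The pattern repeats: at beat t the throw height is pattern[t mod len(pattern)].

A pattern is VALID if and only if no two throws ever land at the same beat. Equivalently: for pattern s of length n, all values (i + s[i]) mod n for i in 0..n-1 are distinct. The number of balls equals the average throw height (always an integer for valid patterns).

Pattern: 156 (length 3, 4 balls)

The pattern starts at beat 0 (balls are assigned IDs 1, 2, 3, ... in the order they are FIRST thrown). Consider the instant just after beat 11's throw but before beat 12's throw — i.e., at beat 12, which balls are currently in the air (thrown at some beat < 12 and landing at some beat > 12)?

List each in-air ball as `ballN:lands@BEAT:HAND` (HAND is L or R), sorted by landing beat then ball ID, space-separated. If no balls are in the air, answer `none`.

Beat 0 (L): throw ball1 h=1 -> lands@1:R; in-air after throw: [b1@1:R]
Beat 1 (R): throw ball1 h=5 -> lands@6:L; in-air after throw: [b1@6:L]
Beat 2 (L): throw ball2 h=6 -> lands@8:L; in-air after throw: [b1@6:L b2@8:L]
Beat 3 (R): throw ball3 h=1 -> lands@4:L; in-air after throw: [b3@4:L b1@6:L b2@8:L]
Beat 4 (L): throw ball3 h=5 -> lands@9:R; in-air after throw: [b1@6:L b2@8:L b3@9:R]
Beat 5 (R): throw ball4 h=6 -> lands@11:R; in-air after throw: [b1@6:L b2@8:L b3@9:R b4@11:R]
Beat 6 (L): throw ball1 h=1 -> lands@7:R; in-air after throw: [b1@7:R b2@8:L b3@9:R b4@11:R]
Beat 7 (R): throw ball1 h=5 -> lands@12:L; in-air after throw: [b2@8:L b3@9:R b4@11:R b1@12:L]
Beat 8 (L): throw ball2 h=6 -> lands@14:L; in-air after throw: [b3@9:R b4@11:R b1@12:L b2@14:L]
Beat 9 (R): throw ball3 h=1 -> lands@10:L; in-air after throw: [b3@10:L b4@11:R b1@12:L b2@14:L]
Beat 10 (L): throw ball3 h=5 -> lands@15:R; in-air after throw: [b4@11:R b1@12:L b2@14:L b3@15:R]
Beat 11 (R): throw ball4 h=6 -> lands@17:R; in-air after throw: [b1@12:L b2@14:L b3@15:R b4@17:R]
Beat 12 (L): throw ball1 h=1 -> lands@13:R; in-air after throw: [b1@13:R b2@14:L b3@15:R b4@17:R]

Answer: ball2:lands@14:L ball3:lands@15:R ball4:lands@17:R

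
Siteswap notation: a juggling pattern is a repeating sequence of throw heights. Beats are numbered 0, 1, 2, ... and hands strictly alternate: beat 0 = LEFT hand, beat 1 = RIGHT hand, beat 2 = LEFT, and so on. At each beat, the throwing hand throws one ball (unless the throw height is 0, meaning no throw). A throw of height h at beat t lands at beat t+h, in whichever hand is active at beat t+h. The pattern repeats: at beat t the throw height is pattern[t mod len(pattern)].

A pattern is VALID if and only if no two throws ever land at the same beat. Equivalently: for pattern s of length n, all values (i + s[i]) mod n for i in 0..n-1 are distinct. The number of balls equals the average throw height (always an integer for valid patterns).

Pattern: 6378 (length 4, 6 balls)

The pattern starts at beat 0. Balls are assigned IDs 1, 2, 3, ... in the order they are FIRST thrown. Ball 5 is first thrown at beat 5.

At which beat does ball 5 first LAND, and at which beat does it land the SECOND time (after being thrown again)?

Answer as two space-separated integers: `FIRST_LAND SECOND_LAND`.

Beat 0 (L): throw ball1 h=6 -> lands@6:L; in-air after throw: [b1@6:L]
Beat 1 (R): throw ball2 h=3 -> lands@4:L; in-air after throw: [b2@4:L b1@6:L]
Beat 2 (L): throw ball3 h=7 -> lands@9:R; in-air after throw: [b2@4:L b1@6:L b3@9:R]
Beat 3 (R): throw ball4 h=8 -> lands@11:R; in-air after throw: [b2@4:L b1@6:L b3@9:R b4@11:R]
Beat 4 (L): throw ball2 h=6 -> lands@10:L; in-air after throw: [b1@6:L b3@9:R b2@10:L b4@11:R]
Beat 5 (R): throw ball5 h=3 -> lands@8:L; in-air after throw: [b1@6:L b5@8:L b3@9:R b2@10:L b4@11:R]
Beat 6 (L): throw ball1 h=7 -> lands@13:R; in-air after throw: [b5@8:L b3@9:R b2@10:L b4@11:R b1@13:R]
Beat 7 (R): throw ball6 h=8 -> lands@15:R; in-air after throw: [b5@8:L b3@9:R b2@10:L b4@11:R b1@13:R b6@15:R]
Beat 8 (L): throw ball5 h=6 -> lands@14:L; in-air after throw: [b3@9:R b2@10:L b4@11:R b1@13:R b5@14:L b6@15:R]
Beat 9 (R): throw ball3 h=3 -> lands@12:L; in-air after throw: [b2@10:L b4@11:R b3@12:L b1@13:R b5@14:L b6@15:R]
Beat 10 (L): throw ball2 h=7 -> lands@17:R; in-air after throw: [b4@11:R b3@12:L b1@13:R b5@14:L b6@15:R b2@17:R]
Beat 11 (R): throw ball4 h=8 -> lands@19:R; in-air after throw: [b3@12:L b1@13:R b5@14:L b6@15:R b2@17:R b4@19:R]
Beat 12 (L): throw ball3 h=6 -> lands@18:L; in-air after throw: [b1@13:R b5@14:L b6@15:R b2@17:R b3@18:L b4@19:R]
Beat 13 (R): throw ball1 h=3 -> lands@16:L; in-air after throw: [b5@14:L b6@15:R b1@16:L b2@17:R b3@18:L b4@19:R]
Beat 14 (L): throw ball5 h=7 -> lands@21:R; in-air after throw: [b6@15:R b1@16:L b2@17:R b3@18:L b4@19:R b5@21:R]
Ball 5: thrown@5 h=3 -> first land @8; rethrown@8 h=6 -> second land @14

Answer: 8 14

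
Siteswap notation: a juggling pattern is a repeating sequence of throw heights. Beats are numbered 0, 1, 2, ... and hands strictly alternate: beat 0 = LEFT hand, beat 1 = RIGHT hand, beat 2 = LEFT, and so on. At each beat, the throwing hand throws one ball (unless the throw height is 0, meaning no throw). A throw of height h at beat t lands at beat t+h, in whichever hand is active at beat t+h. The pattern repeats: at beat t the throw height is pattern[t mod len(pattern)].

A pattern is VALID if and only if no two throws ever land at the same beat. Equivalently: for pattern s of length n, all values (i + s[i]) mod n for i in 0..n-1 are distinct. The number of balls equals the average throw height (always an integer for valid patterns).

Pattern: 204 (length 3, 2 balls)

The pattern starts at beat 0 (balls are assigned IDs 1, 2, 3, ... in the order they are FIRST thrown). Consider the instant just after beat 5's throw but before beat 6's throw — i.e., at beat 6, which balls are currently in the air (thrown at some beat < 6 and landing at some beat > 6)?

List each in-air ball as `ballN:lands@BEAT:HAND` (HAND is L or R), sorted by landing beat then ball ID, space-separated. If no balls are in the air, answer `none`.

Answer: ball2:lands@9:R

Derivation:
Beat 0 (L): throw ball1 h=2 -> lands@2:L; in-air after throw: [b1@2:L]
Beat 2 (L): throw ball1 h=4 -> lands@6:L; in-air after throw: [b1@6:L]
Beat 3 (R): throw ball2 h=2 -> lands@5:R; in-air after throw: [b2@5:R b1@6:L]
Beat 5 (R): throw ball2 h=4 -> lands@9:R; in-air after throw: [b1@6:L b2@9:R]
Beat 6 (L): throw ball1 h=2 -> lands@8:L; in-air after throw: [b1@8:L b2@9:R]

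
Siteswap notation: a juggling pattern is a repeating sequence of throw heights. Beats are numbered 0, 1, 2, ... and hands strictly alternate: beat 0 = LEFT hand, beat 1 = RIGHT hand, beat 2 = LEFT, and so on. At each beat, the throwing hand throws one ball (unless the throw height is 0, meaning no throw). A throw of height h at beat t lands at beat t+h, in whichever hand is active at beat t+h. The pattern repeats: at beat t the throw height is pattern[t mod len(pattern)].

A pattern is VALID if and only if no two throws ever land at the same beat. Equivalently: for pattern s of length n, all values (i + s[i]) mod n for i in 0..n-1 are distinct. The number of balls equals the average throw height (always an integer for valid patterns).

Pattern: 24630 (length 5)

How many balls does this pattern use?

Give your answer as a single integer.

Pattern = [2, 4, 6, 3, 0], length n = 5
  position 0: throw height = 2, running sum = 2
  position 1: throw height = 4, running sum = 6
  position 2: throw height = 6, running sum = 12
  position 3: throw height = 3, running sum = 15
  position 4: throw height = 0, running sum = 15
Total sum = 15; balls = sum / n = 15 / 5 = 3

Answer: 3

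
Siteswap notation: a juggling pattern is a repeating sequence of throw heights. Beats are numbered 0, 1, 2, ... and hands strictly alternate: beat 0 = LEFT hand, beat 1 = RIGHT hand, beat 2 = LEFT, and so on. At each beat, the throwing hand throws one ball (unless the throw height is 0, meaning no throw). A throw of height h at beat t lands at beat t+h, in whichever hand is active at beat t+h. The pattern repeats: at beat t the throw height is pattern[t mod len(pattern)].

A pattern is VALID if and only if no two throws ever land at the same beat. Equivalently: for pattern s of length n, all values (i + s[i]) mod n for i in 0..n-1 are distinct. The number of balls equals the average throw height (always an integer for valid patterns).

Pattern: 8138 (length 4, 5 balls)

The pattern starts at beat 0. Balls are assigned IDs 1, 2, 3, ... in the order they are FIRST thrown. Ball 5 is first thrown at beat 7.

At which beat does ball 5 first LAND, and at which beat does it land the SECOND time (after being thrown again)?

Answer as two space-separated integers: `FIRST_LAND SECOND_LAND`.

Beat 0 (L): throw ball1 h=8 -> lands@8:L; in-air after throw: [b1@8:L]
Beat 1 (R): throw ball2 h=1 -> lands@2:L; in-air after throw: [b2@2:L b1@8:L]
Beat 2 (L): throw ball2 h=3 -> lands@5:R; in-air after throw: [b2@5:R b1@8:L]
Beat 3 (R): throw ball3 h=8 -> lands@11:R; in-air after throw: [b2@5:R b1@8:L b3@11:R]
Beat 4 (L): throw ball4 h=8 -> lands@12:L; in-air after throw: [b2@5:R b1@8:L b3@11:R b4@12:L]
Beat 5 (R): throw ball2 h=1 -> lands@6:L; in-air after throw: [b2@6:L b1@8:L b3@11:R b4@12:L]
Beat 6 (L): throw ball2 h=3 -> lands@9:R; in-air after throw: [b1@8:L b2@9:R b3@11:R b4@12:L]
Beat 7 (R): throw ball5 h=8 -> lands@15:R; in-air after throw: [b1@8:L b2@9:R b3@11:R b4@12:L b5@15:R]
Beat 8 (L): throw ball1 h=8 -> lands@16:L; in-air after throw: [b2@9:R b3@11:R b4@12:L b5@15:R b1@16:L]
Beat 9 (R): throw ball2 h=1 -> lands@10:L; in-air after throw: [b2@10:L b3@11:R b4@12:L b5@15:R b1@16:L]
Beat 10 (L): throw ball2 h=3 -> lands@13:R; in-air after throw: [b3@11:R b4@12:L b2@13:R b5@15:R b1@16:L]
Beat 11 (R): throw ball3 h=8 -> lands@19:R; in-air after throw: [b4@12:L b2@13:R b5@15:R b1@16:L b3@19:R]
Beat 12 (L): throw ball4 h=8 -> lands@20:L; in-air after throw: [b2@13:R b5@15:R b1@16:L b3@19:R b4@20:L]
Beat 13 (R): throw ball2 h=1 -> lands@14:L; in-air after throw: [b2@14:L b5@15:R b1@16:L b3@19:R b4@20:L]
Beat 14 (L): throw ball2 h=3 -> lands@17:R; in-air after throw: [b5@15:R b1@16:L b2@17:R b3@19:R b4@20:L]
Beat 15 (R): throw ball5 h=8 -> lands@23:R; in-air after throw: [b1@16:L b2@17:R b3@19:R b4@20:L b5@23:R]
Beat 16 (L): throw ball1 h=8 -> lands@24:L; in-air after throw: [b2@17:R b3@19:R b4@20:L b5@23:R b1@24:L]
Beat 17 (R): throw ball2 h=1 -> lands@18:L; in-air after throw: [b2@18:L b3@19:R b4@20:L b5@23:R b1@24:L]
Beat 18 (L): throw ball2 h=3 -> lands@21:R; in-air after throw: [b3@19:R b4@20:L b2@21:R b5@23:R b1@24:L]
Beat 19 (R): throw ball3 h=8 -> lands@27:R; in-air after throw: [b4@20:L b2@21:R b5@23:R b1@24:L b3@27:R]
Ball 5: thrown@7 h=8 -> first land @15; rethrown@15 h=8 -> second land @23

Answer: 15 23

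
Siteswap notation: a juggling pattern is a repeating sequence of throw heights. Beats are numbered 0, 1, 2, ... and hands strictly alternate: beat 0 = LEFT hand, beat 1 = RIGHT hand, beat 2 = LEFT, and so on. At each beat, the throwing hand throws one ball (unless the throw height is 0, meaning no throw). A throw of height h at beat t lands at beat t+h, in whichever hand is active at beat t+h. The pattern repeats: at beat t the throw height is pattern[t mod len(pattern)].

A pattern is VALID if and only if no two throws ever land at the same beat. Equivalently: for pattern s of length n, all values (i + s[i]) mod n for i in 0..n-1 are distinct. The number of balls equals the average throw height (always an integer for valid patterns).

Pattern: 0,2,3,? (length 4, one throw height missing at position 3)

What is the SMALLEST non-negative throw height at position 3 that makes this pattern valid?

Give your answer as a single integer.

Answer: 3

Derivation:
i=0: (0 + 0) mod 4 = 0
i=1: (1 + 2) mod 4 = 3
i=2: (2 + 3) mod 4 = 1
i=3: s[i]=? (unknown)
Known residues: [0, 1, 3]; need a permutation of 0..3, so missing residue r = 2
Need (3 + s) mod 4 = 2; smallest s = (2 - 3) mod 4 = 3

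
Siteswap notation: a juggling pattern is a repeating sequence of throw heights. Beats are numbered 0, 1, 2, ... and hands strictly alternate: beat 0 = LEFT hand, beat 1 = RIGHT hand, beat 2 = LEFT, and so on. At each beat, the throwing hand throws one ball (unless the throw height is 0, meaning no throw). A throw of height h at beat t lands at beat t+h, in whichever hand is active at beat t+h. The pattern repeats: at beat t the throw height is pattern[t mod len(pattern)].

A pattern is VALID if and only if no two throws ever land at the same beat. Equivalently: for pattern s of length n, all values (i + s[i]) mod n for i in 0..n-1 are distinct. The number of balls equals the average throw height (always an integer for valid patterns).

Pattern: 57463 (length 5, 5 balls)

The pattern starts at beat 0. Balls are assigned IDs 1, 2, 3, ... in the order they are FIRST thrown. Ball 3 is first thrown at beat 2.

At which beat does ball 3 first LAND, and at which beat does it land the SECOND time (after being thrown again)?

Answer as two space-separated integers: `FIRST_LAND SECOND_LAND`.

Answer: 6 13

Derivation:
Beat 0 (L): throw ball1 h=5 -> lands@5:R; in-air after throw: [b1@5:R]
Beat 1 (R): throw ball2 h=7 -> lands@8:L; in-air after throw: [b1@5:R b2@8:L]
Beat 2 (L): throw ball3 h=4 -> lands@6:L; in-air after throw: [b1@5:R b3@6:L b2@8:L]
Beat 3 (R): throw ball4 h=6 -> lands@9:R; in-air after throw: [b1@5:R b3@6:L b2@8:L b4@9:R]
Beat 4 (L): throw ball5 h=3 -> lands@7:R; in-air after throw: [b1@5:R b3@6:L b5@7:R b2@8:L b4@9:R]
Beat 5 (R): throw ball1 h=5 -> lands@10:L; in-air after throw: [b3@6:L b5@7:R b2@8:L b4@9:R b1@10:L]
Beat 6 (L): throw ball3 h=7 -> lands@13:R; in-air after throw: [b5@7:R b2@8:L b4@9:R b1@10:L b3@13:R]
Beat 7 (R): throw ball5 h=4 -> lands@11:R; in-air after throw: [b2@8:L b4@9:R b1@10:L b5@11:R b3@13:R]
Beat 8 (L): throw ball2 h=6 -> lands@14:L; in-air after throw: [b4@9:R b1@10:L b5@11:R b3@13:R b2@14:L]
Beat 9 (R): throw ball4 h=3 -> lands@12:L; in-air after throw: [b1@10:L b5@11:R b4@12:L b3@13:R b2@14:L]
Beat 10 (L): throw ball1 h=5 -> lands@15:R; in-air after throw: [b5@11:R b4@12:L b3@13:R b2@14:L b1@15:R]
Beat 11 (R): throw ball5 h=7 -> lands@18:L; in-air after throw: [b4@12:L b3@13:R b2@14:L b1@15:R b5@18:L]
Ball 3: thrown@2 h=4 -> first land @6; rethrown@6 h=7 -> second land @13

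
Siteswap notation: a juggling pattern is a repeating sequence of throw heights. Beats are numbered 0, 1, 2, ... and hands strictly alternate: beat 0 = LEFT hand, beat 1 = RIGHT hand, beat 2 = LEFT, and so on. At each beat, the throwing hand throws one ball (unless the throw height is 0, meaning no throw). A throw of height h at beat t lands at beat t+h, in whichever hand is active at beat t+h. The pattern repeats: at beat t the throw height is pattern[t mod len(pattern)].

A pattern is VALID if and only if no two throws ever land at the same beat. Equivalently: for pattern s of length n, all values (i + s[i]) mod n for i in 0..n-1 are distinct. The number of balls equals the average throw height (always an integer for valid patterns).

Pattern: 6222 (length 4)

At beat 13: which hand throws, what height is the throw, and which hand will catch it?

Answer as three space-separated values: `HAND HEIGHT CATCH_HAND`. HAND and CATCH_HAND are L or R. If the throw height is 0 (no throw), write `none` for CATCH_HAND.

Beat 13: 13 mod 2 = 1, so hand = R
Throw height = pattern[13 mod 4] = pattern[1] = 2
Lands at beat 13+2=15, 15 mod 2 = 1, so catch hand = R

Answer: R 2 R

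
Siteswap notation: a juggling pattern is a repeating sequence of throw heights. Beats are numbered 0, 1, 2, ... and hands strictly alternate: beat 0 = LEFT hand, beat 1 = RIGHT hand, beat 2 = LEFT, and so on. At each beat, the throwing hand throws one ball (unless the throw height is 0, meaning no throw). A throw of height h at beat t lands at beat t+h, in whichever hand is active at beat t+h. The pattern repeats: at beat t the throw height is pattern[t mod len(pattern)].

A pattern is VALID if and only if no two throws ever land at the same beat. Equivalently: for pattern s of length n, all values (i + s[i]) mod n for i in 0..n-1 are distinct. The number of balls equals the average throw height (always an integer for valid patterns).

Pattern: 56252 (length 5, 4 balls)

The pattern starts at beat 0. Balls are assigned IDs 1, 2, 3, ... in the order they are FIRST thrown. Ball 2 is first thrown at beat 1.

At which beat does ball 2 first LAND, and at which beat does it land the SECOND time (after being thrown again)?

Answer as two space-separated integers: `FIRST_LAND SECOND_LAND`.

Answer: 7 9

Derivation:
Beat 0 (L): throw ball1 h=5 -> lands@5:R; in-air after throw: [b1@5:R]
Beat 1 (R): throw ball2 h=6 -> lands@7:R; in-air after throw: [b1@5:R b2@7:R]
Beat 2 (L): throw ball3 h=2 -> lands@4:L; in-air after throw: [b3@4:L b1@5:R b2@7:R]
Beat 3 (R): throw ball4 h=5 -> lands@8:L; in-air after throw: [b3@4:L b1@5:R b2@7:R b4@8:L]
Beat 4 (L): throw ball3 h=2 -> lands@6:L; in-air after throw: [b1@5:R b3@6:L b2@7:R b4@8:L]
Beat 5 (R): throw ball1 h=5 -> lands@10:L; in-air after throw: [b3@6:L b2@7:R b4@8:L b1@10:L]
Beat 6 (L): throw ball3 h=6 -> lands@12:L; in-air after throw: [b2@7:R b4@8:L b1@10:L b3@12:L]
Beat 7 (R): throw ball2 h=2 -> lands@9:R; in-air after throw: [b4@8:L b2@9:R b1@10:L b3@12:L]
Beat 8 (L): throw ball4 h=5 -> lands@13:R; in-air after throw: [b2@9:R b1@10:L b3@12:L b4@13:R]
Beat 9 (R): throw ball2 h=2 -> lands@11:R; in-air after throw: [b1@10:L b2@11:R b3@12:L b4@13:R]
Ball 2: thrown@1 h=6 -> first land @7; rethrown@7 h=2 -> second land @9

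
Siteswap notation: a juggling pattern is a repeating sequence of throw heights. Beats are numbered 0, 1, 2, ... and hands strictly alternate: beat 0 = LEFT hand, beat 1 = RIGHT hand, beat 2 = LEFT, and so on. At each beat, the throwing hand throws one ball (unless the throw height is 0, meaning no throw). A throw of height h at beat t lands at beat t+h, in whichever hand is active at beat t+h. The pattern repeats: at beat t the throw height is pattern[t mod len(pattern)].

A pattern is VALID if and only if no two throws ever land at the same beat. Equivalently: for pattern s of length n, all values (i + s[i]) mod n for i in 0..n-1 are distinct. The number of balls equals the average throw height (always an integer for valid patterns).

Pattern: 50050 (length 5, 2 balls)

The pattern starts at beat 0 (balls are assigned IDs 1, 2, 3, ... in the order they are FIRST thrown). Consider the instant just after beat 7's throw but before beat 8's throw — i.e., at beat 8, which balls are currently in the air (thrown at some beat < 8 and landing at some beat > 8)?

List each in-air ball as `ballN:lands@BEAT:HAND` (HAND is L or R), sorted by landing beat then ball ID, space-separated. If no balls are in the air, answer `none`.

Beat 0 (L): throw ball1 h=5 -> lands@5:R; in-air after throw: [b1@5:R]
Beat 3 (R): throw ball2 h=5 -> lands@8:L; in-air after throw: [b1@5:R b2@8:L]
Beat 5 (R): throw ball1 h=5 -> lands@10:L; in-air after throw: [b2@8:L b1@10:L]
Beat 8 (L): throw ball2 h=5 -> lands@13:R; in-air after throw: [b1@10:L b2@13:R]

Answer: ball1:lands@10:L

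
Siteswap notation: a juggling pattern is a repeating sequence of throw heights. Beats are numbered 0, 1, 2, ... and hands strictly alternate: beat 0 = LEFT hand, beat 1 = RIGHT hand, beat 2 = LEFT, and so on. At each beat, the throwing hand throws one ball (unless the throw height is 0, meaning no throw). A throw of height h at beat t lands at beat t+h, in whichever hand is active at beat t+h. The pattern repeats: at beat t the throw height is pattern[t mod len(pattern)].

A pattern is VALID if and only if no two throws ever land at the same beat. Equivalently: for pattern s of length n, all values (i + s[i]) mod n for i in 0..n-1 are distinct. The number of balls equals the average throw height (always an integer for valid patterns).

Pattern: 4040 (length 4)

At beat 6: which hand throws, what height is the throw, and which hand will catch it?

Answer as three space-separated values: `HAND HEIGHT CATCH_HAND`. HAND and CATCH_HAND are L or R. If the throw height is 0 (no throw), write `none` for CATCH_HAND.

Answer: L 4 L

Derivation:
Beat 6: 6 mod 2 = 0, so hand = L
Throw height = pattern[6 mod 4] = pattern[2] = 4
Lands at beat 6+4=10, 10 mod 2 = 0, so catch hand = L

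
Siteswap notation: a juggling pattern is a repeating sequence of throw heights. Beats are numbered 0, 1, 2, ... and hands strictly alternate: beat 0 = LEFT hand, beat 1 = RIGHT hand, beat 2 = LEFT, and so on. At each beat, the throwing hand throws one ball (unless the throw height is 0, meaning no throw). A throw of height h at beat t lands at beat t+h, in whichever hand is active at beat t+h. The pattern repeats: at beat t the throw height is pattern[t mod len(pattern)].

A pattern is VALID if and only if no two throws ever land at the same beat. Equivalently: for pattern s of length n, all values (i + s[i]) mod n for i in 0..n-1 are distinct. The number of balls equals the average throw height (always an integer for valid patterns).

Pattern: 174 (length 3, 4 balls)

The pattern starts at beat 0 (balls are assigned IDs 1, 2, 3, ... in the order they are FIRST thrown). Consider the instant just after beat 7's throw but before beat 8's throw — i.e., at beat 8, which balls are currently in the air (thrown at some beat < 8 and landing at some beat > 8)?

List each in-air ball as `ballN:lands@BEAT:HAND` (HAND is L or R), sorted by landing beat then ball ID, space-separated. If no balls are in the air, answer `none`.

Answer: ball4:lands@9:R ball3:lands@11:R ball2:lands@14:L

Derivation:
Beat 0 (L): throw ball1 h=1 -> lands@1:R; in-air after throw: [b1@1:R]
Beat 1 (R): throw ball1 h=7 -> lands@8:L; in-air after throw: [b1@8:L]
Beat 2 (L): throw ball2 h=4 -> lands@6:L; in-air after throw: [b2@6:L b1@8:L]
Beat 3 (R): throw ball3 h=1 -> lands@4:L; in-air after throw: [b3@4:L b2@6:L b1@8:L]
Beat 4 (L): throw ball3 h=7 -> lands@11:R; in-air after throw: [b2@6:L b1@8:L b3@11:R]
Beat 5 (R): throw ball4 h=4 -> lands@9:R; in-air after throw: [b2@6:L b1@8:L b4@9:R b3@11:R]
Beat 6 (L): throw ball2 h=1 -> lands@7:R; in-air after throw: [b2@7:R b1@8:L b4@9:R b3@11:R]
Beat 7 (R): throw ball2 h=7 -> lands@14:L; in-air after throw: [b1@8:L b4@9:R b3@11:R b2@14:L]
Beat 8 (L): throw ball1 h=4 -> lands@12:L; in-air after throw: [b4@9:R b3@11:R b1@12:L b2@14:L]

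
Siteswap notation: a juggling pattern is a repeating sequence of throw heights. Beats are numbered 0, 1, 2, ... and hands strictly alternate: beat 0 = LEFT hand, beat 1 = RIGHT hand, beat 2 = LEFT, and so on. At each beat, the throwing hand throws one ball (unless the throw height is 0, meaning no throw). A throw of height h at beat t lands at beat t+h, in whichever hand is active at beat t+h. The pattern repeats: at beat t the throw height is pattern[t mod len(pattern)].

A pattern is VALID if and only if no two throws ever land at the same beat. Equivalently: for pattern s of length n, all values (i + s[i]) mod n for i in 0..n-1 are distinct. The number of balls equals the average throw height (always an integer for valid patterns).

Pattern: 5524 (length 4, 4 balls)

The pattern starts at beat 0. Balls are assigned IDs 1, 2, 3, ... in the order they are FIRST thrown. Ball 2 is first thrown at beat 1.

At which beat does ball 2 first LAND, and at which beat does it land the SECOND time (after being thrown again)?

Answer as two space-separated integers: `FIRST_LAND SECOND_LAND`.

Answer: 6 8

Derivation:
Beat 0 (L): throw ball1 h=5 -> lands@5:R; in-air after throw: [b1@5:R]
Beat 1 (R): throw ball2 h=5 -> lands@6:L; in-air after throw: [b1@5:R b2@6:L]
Beat 2 (L): throw ball3 h=2 -> lands@4:L; in-air after throw: [b3@4:L b1@5:R b2@6:L]
Beat 3 (R): throw ball4 h=4 -> lands@7:R; in-air after throw: [b3@4:L b1@5:R b2@6:L b4@7:R]
Beat 4 (L): throw ball3 h=5 -> lands@9:R; in-air after throw: [b1@5:R b2@6:L b4@7:R b3@9:R]
Beat 5 (R): throw ball1 h=5 -> lands@10:L; in-air after throw: [b2@6:L b4@7:R b3@9:R b1@10:L]
Beat 6 (L): throw ball2 h=2 -> lands@8:L; in-air after throw: [b4@7:R b2@8:L b3@9:R b1@10:L]
Beat 7 (R): throw ball4 h=4 -> lands@11:R; in-air after throw: [b2@8:L b3@9:R b1@10:L b4@11:R]
Beat 8 (L): throw ball2 h=5 -> lands@13:R; in-air after throw: [b3@9:R b1@10:L b4@11:R b2@13:R]
Ball 2: thrown@1 h=5 -> first land @6; rethrown@6 h=2 -> second land @8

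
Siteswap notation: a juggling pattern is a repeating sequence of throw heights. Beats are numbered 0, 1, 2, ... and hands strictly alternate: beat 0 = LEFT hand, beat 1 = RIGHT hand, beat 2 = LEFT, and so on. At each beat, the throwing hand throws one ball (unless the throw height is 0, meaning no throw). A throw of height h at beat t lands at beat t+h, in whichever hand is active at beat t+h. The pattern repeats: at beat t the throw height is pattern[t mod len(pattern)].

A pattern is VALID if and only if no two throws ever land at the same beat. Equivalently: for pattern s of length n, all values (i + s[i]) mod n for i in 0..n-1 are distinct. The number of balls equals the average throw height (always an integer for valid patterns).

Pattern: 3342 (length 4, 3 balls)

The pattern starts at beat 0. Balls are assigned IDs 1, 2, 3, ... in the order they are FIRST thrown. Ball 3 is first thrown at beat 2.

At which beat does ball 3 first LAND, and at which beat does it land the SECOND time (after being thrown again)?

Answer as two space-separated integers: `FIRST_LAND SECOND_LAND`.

Answer: 6 10

Derivation:
Beat 0 (L): throw ball1 h=3 -> lands@3:R; in-air after throw: [b1@3:R]
Beat 1 (R): throw ball2 h=3 -> lands@4:L; in-air after throw: [b1@3:R b2@4:L]
Beat 2 (L): throw ball3 h=4 -> lands@6:L; in-air after throw: [b1@3:R b2@4:L b3@6:L]
Beat 3 (R): throw ball1 h=2 -> lands@5:R; in-air after throw: [b2@4:L b1@5:R b3@6:L]
Beat 4 (L): throw ball2 h=3 -> lands@7:R; in-air after throw: [b1@5:R b3@6:L b2@7:R]
Beat 5 (R): throw ball1 h=3 -> lands@8:L; in-air after throw: [b3@6:L b2@7:R b1@8:L]
Beat 6 (L): throw ball3 h=4 -> lands@10:L; in-air after throw: [b2@7:R b1@8:L b3@10:L]
Beat 7 (R): throw ball2 h=2 -> lands@9:R; in-air after throw: [b1@8:L b2@9:R b3@10:L]
Beat 8 (L): throw ball1 h=3 -> lands@11:R; in-air after throw: [b2@9:R b3@10:L b1@11:R]
Beat 9 (R): throw ball2 h=3 -> lands@12:L; in-air after throw: [b3@10:L b1@11:R b2@12:L]
Beat 10 (L): throw ball3 h=4 -> lands@14:L; in-air after throw: [b1@11:R b2@12:L b3@14:L]
Ball 3: thrown@2 h=4 -> first land @6; rethrown@6 h=4 -> second land @10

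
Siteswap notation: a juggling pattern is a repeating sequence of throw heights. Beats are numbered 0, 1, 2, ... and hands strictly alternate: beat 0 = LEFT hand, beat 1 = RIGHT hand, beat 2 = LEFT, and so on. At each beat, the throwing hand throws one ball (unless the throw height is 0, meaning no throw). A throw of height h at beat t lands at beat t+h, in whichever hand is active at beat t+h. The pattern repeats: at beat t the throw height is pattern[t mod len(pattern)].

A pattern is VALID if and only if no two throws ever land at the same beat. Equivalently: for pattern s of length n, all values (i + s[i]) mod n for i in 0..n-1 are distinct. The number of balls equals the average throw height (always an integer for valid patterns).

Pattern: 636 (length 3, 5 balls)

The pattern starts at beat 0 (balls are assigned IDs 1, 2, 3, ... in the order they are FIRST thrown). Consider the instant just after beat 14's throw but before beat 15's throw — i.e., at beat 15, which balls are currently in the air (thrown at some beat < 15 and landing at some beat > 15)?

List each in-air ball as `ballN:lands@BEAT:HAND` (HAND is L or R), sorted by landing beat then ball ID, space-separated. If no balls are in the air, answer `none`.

Answer: ball2:lands@16:L ball5:lands@17:R ball1:lands@18:L ball3:lands@20:L

Derivation:
Beat 0 (L): throw ball1 h=6 -> lands@6:L; in-air after throw: [b1@6:L]
Beat 1 (R): throw ball2 h=3 -> lands@4:L; in-air after throw: [b2@4:L b1@6:L]
Beat 2 (L): throw ball3 h=6 -> lands@8:L; in-air after throw: [b2@4:L b1@6:L b3@8:L]
Beat 3 (R): throw ball4 h=6 -> lands@9:R; in-air after throw: [b2@4:L b1@6:L b3@8:L b4@9:R]
Beat 4 (L): throw ball2 h=3 -> lands@7:R; in-air after throw: [b1@6:L b2@7:R b3@8:L b4@9:R]
Beat 5 (R): throw ball5 h=6 -> lands@11:R; in-air after throw: [b1@6:L b2@7:R b3@8:L b4@9:R b5@11:R]
Beat 6 (L): throw ball1 h=6 -> lands@12:L; in-air after throw: [b2@7:R b3@8:L b4@9:R b5@11:R b1@12:L]
Beat 7 (R): throw ball2 h=3 -> lands@10:L; in-air after throw: [b3@8:L b4@9:R b2@10:L b5@11:R b1@12:L]
Beat 8 (L): throw ball3 h=6 -> lands@14:L; in-air after throw: [b4@9:R b2@10:L b5@11:R b1@12:L b3@14:L]
Beat 9 (R): throw ball4 h=6 -> lands@15:R; in-air after throw: [b2@10:L b5@11:R b1@12:L b3@14:L b4@15:R]
Beat 10 (L): throw ball2 h=3 -> lands@13:R; in-air after throw: [b5@11:R b1@12:L b2@13:R b3@14:L b4@15:R]
Beat 11 (R): throw ball5 h=6 -> lands@17:R; in-air after throw: [b1@12:L b2@13:R b3@14:L b4@15:R b5@17:R]
Beat 12 (L): throw ball1 h=6 -> lands@18:L; in-air after throw: [b2@13:R b3@14:L b4@15:R b5@17:R b1@18:L]
Beat 13 (R): throw ball2 h=3 -> lands@16:L; in-air after throw: [b3@14:L b4@15:R b2@16:L b5@17:R b1@18:L]
Beat 14 (L): throw ball3 h=6 -> lands@20:L; in-air after throw: [b4@15:R b2@16:L b5@17:R b1@18:L b3@20:L]
Beat 15 (R): throw ball4 h=6 -> lands@21:R; in-air after throw: [b2@16:L b5@17:R b1@18:L b3@20:L b4@21:R]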